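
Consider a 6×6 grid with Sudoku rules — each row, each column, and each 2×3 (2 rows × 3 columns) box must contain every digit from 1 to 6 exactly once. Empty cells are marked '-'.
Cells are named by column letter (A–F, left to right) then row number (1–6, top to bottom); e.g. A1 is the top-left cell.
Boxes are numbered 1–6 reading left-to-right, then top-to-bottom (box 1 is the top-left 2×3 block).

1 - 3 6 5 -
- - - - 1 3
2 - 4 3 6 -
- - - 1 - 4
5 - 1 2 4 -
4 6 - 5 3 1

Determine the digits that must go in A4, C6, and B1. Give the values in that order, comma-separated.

3,2,4

For A4:
  Consider where 3 can go in column A.
  A2 is out (row 2 already has a 3).
  So the only cell in column A that can hold 3 is A4.
  So A4 = 3.
For C6:
  Row 6 already contains {1, 3, 4, 5, 6}.
  Column C already contains {1, 3, 4}.
  Its 2×3 block (box 5) already contains {1, 4, 5, 6}.
  The only value from 1–6 not eliminated is 2, so C6 = 2.
For B1:
  Consider where 4 can go in row 1.
  F1 is out (column F already has a 4).
  So the only cell in row 1 that can hold 4 is B1.
  So B1 = 4.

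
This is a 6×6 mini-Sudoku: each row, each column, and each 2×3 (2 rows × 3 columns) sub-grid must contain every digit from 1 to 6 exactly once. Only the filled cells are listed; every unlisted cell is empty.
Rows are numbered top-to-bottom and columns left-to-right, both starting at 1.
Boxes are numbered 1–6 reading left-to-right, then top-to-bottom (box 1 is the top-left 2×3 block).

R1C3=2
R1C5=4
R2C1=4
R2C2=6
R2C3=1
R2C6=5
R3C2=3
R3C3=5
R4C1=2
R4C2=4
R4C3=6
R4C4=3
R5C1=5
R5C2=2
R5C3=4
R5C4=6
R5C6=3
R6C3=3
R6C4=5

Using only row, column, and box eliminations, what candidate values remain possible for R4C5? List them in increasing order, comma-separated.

1,5

Row 4 already contains {2, 3, 4, 6}.
Column 5 already contains {4}.
Its 2×3 block (box 4) already contains {3}.
Removing those from 1–6 leaves {1, 5} as the candidates for R4C5.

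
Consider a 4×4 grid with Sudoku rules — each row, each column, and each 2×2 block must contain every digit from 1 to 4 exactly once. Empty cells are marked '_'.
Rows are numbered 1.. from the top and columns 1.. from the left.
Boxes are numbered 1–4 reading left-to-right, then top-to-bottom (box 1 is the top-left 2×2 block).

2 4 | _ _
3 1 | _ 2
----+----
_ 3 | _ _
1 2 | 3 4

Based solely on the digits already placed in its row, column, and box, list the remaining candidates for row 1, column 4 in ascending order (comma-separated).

1,3

Row 1 already contains {2, 4}.
Column 4 already contains {2, 4}.
Its 2×2 block (box 2) already contains {2}.
Removing those from 1–4 leaves {1, 3} as the candidates for row 1, column 4.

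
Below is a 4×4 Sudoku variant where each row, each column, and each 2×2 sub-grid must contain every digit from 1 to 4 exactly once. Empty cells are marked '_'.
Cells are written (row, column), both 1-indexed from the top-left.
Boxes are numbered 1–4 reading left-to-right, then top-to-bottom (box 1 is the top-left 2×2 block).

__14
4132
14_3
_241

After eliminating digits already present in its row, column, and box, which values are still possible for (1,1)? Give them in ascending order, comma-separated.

2,3

Row 1 already contains {1, 4}.
Column 1 already contains {1, 4}.
Its 2×2 block (box 1) already contains {1, 4}.
Removing those from 1–4 leaves {2, 3} as the candidates for (1,1).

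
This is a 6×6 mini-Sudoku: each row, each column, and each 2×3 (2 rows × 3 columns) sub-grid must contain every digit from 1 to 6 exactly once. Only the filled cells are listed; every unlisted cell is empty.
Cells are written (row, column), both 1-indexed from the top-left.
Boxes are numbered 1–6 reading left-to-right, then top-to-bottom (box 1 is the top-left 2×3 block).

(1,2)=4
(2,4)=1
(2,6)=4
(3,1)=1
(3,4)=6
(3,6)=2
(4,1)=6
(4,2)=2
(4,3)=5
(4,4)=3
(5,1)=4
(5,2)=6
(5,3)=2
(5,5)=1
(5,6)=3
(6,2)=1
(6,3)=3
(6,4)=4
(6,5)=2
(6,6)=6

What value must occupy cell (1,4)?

2

Cell (1,4) itself could take any of {2, 5} by direct elimination.
Consider where 2 can go in column 4.
(5,4) is out (row 5 already has a 2).
So the only cell in column 4 that can hold 2 is (1,4).
Therefore (1,4) = 2.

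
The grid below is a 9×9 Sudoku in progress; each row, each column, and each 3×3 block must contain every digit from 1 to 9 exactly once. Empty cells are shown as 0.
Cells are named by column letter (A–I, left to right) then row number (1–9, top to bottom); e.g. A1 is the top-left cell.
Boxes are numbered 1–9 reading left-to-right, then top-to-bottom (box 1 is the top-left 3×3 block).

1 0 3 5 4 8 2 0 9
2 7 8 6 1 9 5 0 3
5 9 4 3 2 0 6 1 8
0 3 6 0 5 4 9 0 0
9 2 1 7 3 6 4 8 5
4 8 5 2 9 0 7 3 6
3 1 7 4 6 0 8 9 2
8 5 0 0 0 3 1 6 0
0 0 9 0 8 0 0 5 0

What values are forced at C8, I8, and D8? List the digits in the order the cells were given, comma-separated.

2,4,9

For C8:
  Row 8 already contains {1, 3, 5, 6, 8}.
  Column C already contains {1, 3, 4, 5, 6, 7, 8, 9}.
  Its 3×3 block (box 7) already contains {1, 3, 5, 7, 8, 9}.
  The only value from 1–9 not eliminated is 2, so C8 = 2.
For I8:
  Consider where 4 can go in row 8.
  C8 is out (column C already has a 4).
  D8 is out (column D already has a 4).
  E8 is out (column E already has a 4).
  So the only cell in row 8 that can hold 4 is I8.
  So I8 = 4.
For D8:
  Row 8 already contains {1, 3, 5, 6, 8}.
  Column D already contains {2, 3, 4, 5, 6, 7}.
  Its 3×3 block (box 8) already contains {3, 4, 6, 8}.
  The only value from 1–9 not eliminated is 9, so D8 = 9.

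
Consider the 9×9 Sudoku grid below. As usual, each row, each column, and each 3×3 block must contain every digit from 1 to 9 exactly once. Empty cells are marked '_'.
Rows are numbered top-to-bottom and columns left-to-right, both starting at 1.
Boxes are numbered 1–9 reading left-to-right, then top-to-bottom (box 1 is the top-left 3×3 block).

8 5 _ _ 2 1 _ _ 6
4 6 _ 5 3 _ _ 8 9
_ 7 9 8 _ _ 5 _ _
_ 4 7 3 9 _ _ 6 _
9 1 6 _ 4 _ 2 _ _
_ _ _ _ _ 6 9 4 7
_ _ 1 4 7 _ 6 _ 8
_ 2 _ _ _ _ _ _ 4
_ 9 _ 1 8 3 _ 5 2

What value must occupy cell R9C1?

6

Cell R9C1 itself could take any of {6, 7} by direct elimination.
Consider where 6 can go in row 9.
R9C3 is out (column 3 already has a 6).
R9C7 is out (column 7 already has a 6).
So the only cell in row 9 that can hold 6 is R9C1.
Therefore R9C1 = 6.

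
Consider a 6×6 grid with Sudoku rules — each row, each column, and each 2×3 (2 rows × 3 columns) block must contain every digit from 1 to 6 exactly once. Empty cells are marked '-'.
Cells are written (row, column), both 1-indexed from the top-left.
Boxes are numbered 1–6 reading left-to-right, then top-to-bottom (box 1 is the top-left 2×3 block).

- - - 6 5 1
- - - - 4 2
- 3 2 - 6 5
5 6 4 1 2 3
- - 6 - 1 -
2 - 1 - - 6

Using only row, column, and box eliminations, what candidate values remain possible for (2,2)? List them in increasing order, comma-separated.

Row 2 already contains {2, 4}.
Column 2 already contains {3, 6}.
Its 2×3 block (box 1) already contains {}.
Removing those from 1–6 leaves {1, 5} as the candidates for (2,2).

1,5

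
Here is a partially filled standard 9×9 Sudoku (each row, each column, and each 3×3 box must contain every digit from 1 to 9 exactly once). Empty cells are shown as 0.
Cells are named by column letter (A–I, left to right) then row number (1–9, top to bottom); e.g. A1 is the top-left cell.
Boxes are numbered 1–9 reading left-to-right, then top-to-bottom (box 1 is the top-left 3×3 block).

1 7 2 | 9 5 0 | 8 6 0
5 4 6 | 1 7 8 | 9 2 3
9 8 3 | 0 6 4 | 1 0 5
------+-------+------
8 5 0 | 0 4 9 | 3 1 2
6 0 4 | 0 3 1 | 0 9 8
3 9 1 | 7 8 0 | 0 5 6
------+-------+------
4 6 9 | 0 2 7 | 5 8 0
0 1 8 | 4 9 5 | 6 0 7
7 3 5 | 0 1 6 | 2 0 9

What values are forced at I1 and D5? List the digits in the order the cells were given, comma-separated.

For I1:
  Row 1 already contains {1, 2, 5, 6, 7, 8, 9}.
  Column I already contains {2, 3, 5, 6, 7, 8, 9}.
  Its 3×3 block (box 3) already contains {1, 2, 3, 5, 6, 8, 9}.
  The only value from 1–9 not eliminated is 4, so I1 = 4.
For D5:
  Consider where 5 can go in column D.
  D3 is out (row 3 already has a 5).
  D4 is out (row 4 already has a 5).
  D7 is out (row 7 already has a 5).
  D9 is out (row 9 already has a 5).
  So the only cell in column D that can hold 5 is D5.
  So D5 = 5.

4,5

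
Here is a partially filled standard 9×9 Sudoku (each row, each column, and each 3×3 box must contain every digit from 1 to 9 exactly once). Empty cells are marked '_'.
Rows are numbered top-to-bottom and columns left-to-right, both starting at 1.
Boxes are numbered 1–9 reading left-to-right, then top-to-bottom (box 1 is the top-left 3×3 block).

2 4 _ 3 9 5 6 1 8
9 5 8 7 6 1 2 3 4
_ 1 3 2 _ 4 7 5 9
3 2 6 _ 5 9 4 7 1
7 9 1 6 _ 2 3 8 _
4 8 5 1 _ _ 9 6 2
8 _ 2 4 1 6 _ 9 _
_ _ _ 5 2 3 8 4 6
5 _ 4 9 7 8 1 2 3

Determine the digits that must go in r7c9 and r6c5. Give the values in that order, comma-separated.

7,3

For r7c9:
  Consider where 7 can go in box 9.
  r7c7 is out (column 7 already has a 7).
  So the only cell in box 9 that can hold 7 is r7c9.
  So r7c9 = 7.
For r6c5:
  Row 6 already contains {1, 2, 4, 5, 6, 8, 9}.
  Column 5 already contains {1, 2, 5, 6, 7, 9}.
  Its 3×3 block (box 5) already contains {1, 2, 5, 6, 9}.
  The only value from 1–9 not eliminated is 3, so r6c5 = 3.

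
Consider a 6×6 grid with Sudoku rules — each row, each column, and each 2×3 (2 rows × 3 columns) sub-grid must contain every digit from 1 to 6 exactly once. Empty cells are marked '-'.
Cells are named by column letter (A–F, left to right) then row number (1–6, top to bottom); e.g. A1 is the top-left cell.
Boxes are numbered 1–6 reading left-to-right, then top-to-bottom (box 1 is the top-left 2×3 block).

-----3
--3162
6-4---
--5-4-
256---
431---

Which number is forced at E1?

Row 1 already contains {3}.
Column E already contains {4, 6}.
Its 2×3 block (box 2) already contains {1, 2, 3, 6}.
The only value from 1–6 not eliminated is 5, so E1 = 5.

5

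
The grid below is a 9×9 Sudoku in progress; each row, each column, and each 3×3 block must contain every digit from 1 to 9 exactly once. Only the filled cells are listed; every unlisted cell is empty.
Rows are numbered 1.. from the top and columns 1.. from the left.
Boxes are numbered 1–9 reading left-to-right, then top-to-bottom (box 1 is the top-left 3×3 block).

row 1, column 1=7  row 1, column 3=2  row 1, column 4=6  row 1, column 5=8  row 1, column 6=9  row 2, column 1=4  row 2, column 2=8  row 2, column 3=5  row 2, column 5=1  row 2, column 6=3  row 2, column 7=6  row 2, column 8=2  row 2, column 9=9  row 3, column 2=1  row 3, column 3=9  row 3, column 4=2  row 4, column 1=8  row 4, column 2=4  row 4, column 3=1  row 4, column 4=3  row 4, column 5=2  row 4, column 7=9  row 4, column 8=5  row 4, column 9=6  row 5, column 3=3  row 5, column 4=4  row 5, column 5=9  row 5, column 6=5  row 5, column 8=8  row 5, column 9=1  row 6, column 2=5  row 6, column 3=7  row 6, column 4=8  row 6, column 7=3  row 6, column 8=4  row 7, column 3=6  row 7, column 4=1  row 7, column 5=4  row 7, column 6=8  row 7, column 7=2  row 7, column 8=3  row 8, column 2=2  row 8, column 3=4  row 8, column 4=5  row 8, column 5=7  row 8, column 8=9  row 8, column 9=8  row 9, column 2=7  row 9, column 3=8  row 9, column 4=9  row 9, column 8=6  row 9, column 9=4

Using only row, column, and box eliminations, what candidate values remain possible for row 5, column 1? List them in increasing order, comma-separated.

Row 5 already contains {1, 3, 4, 5, 8, 9}.
Column 1 already contains {4, 7, 8}.
Its 3×3 block (box 4) already contains {1, 3, 4, 5, 7, 8}.
Removing those from 1–9 leaves {2, 6} as the candidates for row 5, column 1.

2,6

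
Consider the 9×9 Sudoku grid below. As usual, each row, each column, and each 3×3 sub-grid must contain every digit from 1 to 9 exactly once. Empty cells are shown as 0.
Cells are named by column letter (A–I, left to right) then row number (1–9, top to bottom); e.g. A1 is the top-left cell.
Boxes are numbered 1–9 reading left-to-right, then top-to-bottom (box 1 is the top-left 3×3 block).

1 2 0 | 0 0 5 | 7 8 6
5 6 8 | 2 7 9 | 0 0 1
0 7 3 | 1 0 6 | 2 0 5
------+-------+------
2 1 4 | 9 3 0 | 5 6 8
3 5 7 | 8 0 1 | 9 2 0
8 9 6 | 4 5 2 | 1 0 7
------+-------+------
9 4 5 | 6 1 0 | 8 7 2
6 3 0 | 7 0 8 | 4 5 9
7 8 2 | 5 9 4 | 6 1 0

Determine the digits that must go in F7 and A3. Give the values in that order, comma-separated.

For F7:
  Row 7 already contains {1, 2, 4, 5, 6, 7, 8, 9}.
  Column F already contains {1, 2, 4, 5, 6, 8, 9}.
  Its 3×3 block (box 8) already contains {1, 4, 5, 6, 7, 8, 9}.
  The only value from 1–9 not eliminated is 3, so F7 = 3.
For A3:
  Row 3 already contains {1, 2, 3, 5, 6, 7}.
  Column A already contains {1, 2, 3, 5, 6, 7, 8, 9}.
  Its 3×3 block (box 1) already contains {1, 2, 3, 5, 6, 7, 8}.
  The only value from 1–9 not eliminated is 4, so A3 = 4.

3,4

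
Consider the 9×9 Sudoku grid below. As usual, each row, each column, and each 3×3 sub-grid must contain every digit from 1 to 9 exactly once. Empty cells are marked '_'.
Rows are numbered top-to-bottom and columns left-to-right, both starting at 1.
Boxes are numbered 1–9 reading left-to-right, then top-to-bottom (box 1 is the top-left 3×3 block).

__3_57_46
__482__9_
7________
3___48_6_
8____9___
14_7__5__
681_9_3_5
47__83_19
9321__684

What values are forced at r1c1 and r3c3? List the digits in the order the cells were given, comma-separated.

For r1c1:
  Row 1 already contains {3, 4, 5, 6, 7}.
  Column 1 already contains {1, 3, 4, 6, 7, 8, 9}.
  Its 3×3 block (box 1) already contains {3, 4, 7}.
  The only value from 1–9 not eliminated is 2, so r1c1 = 2.
For r3c3:
  Consider where 8 can go in column 3.
  r4c3 is out (row 4 already has a 8).
  r5c3 is out (row 5 already has a 8).
  r6c3 is out (box 4 already has a 8).
  r8c3 is out (row 8 already has a 8).
  So the only cell in column 3 that can hold 8 is r3c3.
  So r3c3 = 8.

2,8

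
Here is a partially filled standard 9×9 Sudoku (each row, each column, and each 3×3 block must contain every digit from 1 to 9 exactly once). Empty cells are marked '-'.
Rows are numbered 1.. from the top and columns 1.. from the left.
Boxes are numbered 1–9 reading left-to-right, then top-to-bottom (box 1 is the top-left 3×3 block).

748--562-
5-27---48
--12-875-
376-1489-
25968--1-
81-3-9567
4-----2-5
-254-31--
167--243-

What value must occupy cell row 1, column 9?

1

Cell row 1, column 9 itself could take any of {1, 3, 9} by direct elimination.
Consider where 1 can go in column 9.
row 3, column 9 is out (row 3 already has a 1).
row 4, column 9 is out (row 4 already has a 1).
row 5, column 9 is out (row 5 already has a 1).
row 8, column 9 is out (row 8 already has a 1).
row 9, column 9 is out (row 9 already has a 1).
So the only cell in column 9 that can hold 1 is row 1, column 9.
Therefore row 1, column 9 = 1.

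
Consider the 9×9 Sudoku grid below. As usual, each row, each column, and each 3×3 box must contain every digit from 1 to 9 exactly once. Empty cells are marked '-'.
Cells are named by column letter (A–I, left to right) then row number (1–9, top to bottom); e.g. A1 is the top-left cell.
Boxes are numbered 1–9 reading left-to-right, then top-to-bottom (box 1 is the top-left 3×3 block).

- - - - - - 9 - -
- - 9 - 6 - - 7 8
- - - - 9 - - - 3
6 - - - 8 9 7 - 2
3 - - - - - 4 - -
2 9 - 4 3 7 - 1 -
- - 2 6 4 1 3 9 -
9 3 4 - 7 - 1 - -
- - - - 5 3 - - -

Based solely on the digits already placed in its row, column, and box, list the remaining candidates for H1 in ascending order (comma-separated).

Row 1 already contains {9}.
Column H already contains {1, 7, 9}.
Its 3×3 block (box 3) already contains {3, 7, 8, 9}.
Removing those from 1–9 leaves {2, 4, 5, 6} as the candidates for H1.

2,4,5,6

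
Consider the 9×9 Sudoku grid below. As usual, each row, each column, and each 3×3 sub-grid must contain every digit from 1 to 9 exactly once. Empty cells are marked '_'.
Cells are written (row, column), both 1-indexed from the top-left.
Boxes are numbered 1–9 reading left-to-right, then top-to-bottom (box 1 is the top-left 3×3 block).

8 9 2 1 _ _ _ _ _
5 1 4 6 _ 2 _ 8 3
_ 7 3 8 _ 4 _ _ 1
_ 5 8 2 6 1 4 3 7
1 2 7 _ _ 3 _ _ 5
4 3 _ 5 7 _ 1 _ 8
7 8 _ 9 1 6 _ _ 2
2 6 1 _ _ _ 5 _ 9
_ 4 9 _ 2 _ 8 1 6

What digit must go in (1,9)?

4

Row 1 already contains {1, 2, 8, 9}.
Column 9 already contains {1, 2, 3, 5, 6, 7, 8, 9}.
Its 3×3 block (box 3) already contains {1, 3, 8}.
The only value from 1–9 not eliminated is 4, so (1,9) = 4.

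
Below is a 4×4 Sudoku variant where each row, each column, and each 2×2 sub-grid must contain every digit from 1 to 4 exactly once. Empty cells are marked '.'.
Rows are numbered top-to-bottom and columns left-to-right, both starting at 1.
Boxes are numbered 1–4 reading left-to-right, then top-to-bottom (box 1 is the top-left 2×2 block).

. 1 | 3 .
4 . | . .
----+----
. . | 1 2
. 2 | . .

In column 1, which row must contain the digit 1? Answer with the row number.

4

Consider where 1 can go in column 1.
R1C1 is out (row 1 already has a 1).
R3C1 is out (row 3 already has a 1).
So the only cell in column 1 that can hold 1 is R4C1.
That is row 4.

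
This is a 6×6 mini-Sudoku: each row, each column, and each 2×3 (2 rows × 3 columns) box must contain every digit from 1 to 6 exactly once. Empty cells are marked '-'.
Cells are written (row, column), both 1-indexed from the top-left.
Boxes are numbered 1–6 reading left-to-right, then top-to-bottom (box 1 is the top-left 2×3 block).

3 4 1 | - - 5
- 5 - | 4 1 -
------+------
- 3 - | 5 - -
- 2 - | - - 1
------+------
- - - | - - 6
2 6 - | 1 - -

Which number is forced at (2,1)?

Row 2 already contains {1, 4, 5}.
Column 1 already contains {2, 3}.
Its 2×3 block (box 1) already contains {1, 3, 4, 5}.
The only value from 1–6 not eliminated is 6, so (2,1) = 6.

6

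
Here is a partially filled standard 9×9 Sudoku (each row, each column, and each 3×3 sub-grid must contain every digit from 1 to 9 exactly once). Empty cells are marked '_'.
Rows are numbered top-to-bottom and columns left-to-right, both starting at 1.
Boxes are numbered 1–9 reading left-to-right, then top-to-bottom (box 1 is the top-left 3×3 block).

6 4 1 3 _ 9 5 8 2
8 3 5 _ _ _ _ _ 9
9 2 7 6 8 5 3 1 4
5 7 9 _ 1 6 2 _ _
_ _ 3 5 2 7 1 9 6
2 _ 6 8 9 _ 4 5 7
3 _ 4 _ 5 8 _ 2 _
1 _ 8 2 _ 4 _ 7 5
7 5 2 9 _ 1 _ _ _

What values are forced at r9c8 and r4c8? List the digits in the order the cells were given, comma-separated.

4,3

For r9c8:
  Consider where 4 can go in row 9.
  r9c5 is out (box 8 already has a 4).
  r9c7 is out (column 7 already has a 4).
  r9c9 is out (column 9 already has a 4).
  So the only cell in row 9 that can hold 4 is r9c8.
  So r9c8 = 4.
For r4c8:
  Row 4 already contains {1, 2, 5, 6, 7, 9}.
  Column 8 already contains {1, 2, 5, 7, 8, 9}.
  Its 3×3 block (box 6) already contains {1, 2, 4, 5, 6, 7, 9}.
  The only value from 1–9 not eliminated is 3, so r4c8 = 3.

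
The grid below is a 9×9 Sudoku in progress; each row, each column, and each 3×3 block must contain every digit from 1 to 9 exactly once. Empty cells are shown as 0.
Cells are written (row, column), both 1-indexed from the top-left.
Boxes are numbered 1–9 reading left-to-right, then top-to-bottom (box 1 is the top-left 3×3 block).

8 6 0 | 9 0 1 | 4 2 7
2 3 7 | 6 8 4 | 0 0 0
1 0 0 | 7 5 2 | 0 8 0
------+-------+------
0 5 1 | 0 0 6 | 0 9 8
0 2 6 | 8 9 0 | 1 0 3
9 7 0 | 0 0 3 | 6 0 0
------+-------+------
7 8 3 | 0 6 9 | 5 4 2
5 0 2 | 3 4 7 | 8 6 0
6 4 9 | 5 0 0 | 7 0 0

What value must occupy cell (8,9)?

Cell (8,9) itself could take any of {1, 9} by direct elimination.
Consider where 9 can go in box 9.
(9,8) is out (row 9 already has a 9).
(9,9) is out (row 9 already has a 9).
So the only cell in box 9 that can hold 9 is (8,9).
Therefore (8,9) = 9.

9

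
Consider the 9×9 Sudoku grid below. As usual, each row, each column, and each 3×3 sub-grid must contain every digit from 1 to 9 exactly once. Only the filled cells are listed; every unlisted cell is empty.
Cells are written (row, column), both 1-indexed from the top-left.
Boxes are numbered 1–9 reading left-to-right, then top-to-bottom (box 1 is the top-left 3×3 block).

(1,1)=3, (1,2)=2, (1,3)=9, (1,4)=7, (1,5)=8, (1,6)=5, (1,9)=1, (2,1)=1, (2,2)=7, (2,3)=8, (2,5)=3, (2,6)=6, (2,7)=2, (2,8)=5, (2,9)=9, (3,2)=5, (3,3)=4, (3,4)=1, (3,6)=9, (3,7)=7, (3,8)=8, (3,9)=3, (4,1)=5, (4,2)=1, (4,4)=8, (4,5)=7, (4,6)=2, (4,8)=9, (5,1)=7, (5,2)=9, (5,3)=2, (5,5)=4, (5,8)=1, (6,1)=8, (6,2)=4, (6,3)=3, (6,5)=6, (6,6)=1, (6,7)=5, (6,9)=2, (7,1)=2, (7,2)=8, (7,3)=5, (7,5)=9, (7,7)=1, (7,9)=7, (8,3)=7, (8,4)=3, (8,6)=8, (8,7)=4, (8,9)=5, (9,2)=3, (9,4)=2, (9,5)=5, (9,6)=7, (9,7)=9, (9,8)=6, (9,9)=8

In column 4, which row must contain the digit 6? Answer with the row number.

Consider where 6 can go in column 4.
(2,4) is out (row 2 already has a 6).
(5,4) is out (box 5 already has a 6).
(6,4) is out (row 6 already has a 6).
So the only cell in column 4 that can hold 6 is (7,4).
That is row 7.

7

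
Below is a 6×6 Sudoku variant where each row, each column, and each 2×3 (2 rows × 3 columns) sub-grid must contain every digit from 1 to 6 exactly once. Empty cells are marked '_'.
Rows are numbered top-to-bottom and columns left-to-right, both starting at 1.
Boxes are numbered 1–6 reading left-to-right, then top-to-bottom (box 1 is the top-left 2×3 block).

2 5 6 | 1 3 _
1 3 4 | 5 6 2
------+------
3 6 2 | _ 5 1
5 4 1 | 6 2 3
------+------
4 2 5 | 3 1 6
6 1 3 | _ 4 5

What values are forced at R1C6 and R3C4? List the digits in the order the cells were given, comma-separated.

4,4

For R1C6:
  Row 1 already contains {1, 2, 3, 5, 6}.
  Column 6 already contains {1, 2, 3, 5, 6}.
  Its 2×3 block (box 2) already contains {1, 2, 3, 5, 6}.
  The only value from 1–6 not eliminated is 4, so R1C6 = 4.
For R3C4:
  Row 3 already contains {1, 2, 3, 5, 6}.
  Column 4 already contains {1, 3, 5, 6}.
  Its 2×3 block (box 4) already contains {1, 2, 3, 5, 6}.
  The only value from 1–6 not eliminated is 4, so R3C4 = 4.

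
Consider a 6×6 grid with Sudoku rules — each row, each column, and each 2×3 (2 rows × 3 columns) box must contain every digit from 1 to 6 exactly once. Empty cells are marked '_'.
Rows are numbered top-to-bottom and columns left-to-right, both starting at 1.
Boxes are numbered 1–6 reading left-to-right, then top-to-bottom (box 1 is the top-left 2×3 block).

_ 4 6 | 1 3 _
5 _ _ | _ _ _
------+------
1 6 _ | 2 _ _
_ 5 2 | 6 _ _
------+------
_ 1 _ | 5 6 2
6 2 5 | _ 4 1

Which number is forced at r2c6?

Cell r2c6 itself could take any of {4, 6} by direct elimination.
Consider where 6 can go in box 2.
r1c6 is out (row 1 already has a 6).
r2c4 is out (column 4 already has a 6).
r2c5 is out (column 5 already has a 6).
So the only cell in box 2 that can hold 6 is r2c6.
Therefore r2c6 = 6.

6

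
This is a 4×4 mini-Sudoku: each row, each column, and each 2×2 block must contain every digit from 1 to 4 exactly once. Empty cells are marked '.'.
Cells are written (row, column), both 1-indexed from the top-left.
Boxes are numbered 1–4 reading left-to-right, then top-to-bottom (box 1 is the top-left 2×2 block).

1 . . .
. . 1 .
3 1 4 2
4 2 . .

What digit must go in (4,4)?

Cell (4,4) itself could take any of {1, 3} by direct elimination.
Consider where 1 can go in column 4.
(1,4) is out (row 1 already has a 1).
(2,4) is out (row 2 already has a 1).
So the only cell in column 4 that can hold 1 is (4,4).
Therefore (4,4) = 1.

1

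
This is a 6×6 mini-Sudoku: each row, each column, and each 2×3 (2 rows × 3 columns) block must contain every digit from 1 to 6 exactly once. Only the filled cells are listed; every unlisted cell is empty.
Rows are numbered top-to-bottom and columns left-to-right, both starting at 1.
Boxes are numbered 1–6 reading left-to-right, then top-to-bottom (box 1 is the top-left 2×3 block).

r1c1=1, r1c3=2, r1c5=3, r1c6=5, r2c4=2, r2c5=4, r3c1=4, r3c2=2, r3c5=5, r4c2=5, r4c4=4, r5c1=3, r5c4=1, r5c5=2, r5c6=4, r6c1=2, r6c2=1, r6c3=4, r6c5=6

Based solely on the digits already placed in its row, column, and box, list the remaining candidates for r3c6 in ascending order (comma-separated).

Row 3 already contains {2, 4, 5}.
Column 6 already contains {4, 5}.
Its 2×3 block (box 4) already contains {4, 5}.
Removing those from 1–6 leaves {1, 3, 6} as the candidates for r3c6.

1,3,6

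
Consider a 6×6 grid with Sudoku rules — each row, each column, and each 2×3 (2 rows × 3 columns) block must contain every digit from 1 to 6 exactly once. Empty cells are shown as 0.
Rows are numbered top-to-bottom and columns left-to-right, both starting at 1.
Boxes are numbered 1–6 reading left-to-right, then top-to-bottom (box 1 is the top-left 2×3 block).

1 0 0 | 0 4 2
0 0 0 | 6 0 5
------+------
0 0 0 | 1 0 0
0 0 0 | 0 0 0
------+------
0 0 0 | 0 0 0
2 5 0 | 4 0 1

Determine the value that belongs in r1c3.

Cell r1c3 itself could take any of {3, 5, 6} by direct elimination.
Consider where 5 can go in row 1.
r1c2 is out (column 2 already has a 5).
r1c4 is out (box 2 already has a 5).
So the only cell in row 1 that can hold 5 is r1c3.
Therefore r1c3 = 5.

5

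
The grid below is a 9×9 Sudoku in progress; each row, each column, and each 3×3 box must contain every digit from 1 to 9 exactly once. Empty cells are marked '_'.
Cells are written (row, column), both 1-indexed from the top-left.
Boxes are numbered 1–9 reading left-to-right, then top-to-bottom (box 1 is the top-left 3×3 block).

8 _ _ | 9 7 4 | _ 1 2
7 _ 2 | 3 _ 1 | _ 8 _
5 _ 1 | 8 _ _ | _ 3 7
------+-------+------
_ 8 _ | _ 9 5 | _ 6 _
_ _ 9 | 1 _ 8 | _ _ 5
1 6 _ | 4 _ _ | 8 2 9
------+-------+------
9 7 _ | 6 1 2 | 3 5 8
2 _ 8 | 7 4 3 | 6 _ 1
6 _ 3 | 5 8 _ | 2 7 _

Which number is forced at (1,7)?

5

Row 1 already contains {1, 2, 4, 7, 8, 9}.
Column 7 already contains {2, 3, 6, 8}.
Its 3×3 block (box 3) already contains {1, 2, 3, 7, 8}.
The only value from 1–9 not eliminated is 5, so (1,7) = 5.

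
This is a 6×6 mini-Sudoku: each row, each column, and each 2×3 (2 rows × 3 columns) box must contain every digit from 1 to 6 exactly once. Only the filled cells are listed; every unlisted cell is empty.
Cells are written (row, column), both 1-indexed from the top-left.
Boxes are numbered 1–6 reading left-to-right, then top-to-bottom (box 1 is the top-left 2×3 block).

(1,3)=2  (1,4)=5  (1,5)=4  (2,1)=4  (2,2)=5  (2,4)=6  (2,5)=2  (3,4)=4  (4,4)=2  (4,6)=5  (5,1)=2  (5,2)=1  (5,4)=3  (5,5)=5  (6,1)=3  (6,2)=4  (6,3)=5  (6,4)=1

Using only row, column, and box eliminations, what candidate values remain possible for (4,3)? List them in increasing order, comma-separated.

1,3,4,6

Row 4 already contains {2, 5}.
Column 3 already contains {2, 5}.
Its 2×3 block (box 3) already contains {}.
Removing those from 1–6 leaves {1, 3, 4, 6} as the candidates for (4,3).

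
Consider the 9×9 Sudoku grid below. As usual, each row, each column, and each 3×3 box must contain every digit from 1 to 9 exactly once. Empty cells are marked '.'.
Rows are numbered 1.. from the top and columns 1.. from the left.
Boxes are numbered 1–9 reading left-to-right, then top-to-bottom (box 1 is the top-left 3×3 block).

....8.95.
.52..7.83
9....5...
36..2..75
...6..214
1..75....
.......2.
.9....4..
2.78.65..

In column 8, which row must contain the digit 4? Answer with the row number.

Consider where 4 can go in column 8.
row 6, column 8 is out (box 6 already has a 4).
row 8, column 8 is out (row 8 already has a 4).
row 9, column 8 is out (box 9 already has a 4).
So the only cell in column 8 that can hold 4 is row 3, column 8.
That is row 3.

3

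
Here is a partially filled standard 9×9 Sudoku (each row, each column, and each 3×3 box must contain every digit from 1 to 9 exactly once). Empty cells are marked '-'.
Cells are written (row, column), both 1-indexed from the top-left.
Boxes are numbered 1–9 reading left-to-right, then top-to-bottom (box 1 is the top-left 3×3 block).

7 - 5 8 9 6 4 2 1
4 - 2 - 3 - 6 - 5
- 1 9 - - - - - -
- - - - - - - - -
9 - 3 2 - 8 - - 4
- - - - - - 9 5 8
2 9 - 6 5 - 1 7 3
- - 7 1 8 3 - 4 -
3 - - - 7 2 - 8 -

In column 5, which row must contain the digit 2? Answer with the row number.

Consider where 2 can go in column 5.
(4,5) is out (box 5 already has a 2).
(5,5) is out (row 5 already has a 2).
(6,5) is out (box 5 already has a 2).
So the only cell in column 5 that can hold 2 is (3,5).
That is row 3.

3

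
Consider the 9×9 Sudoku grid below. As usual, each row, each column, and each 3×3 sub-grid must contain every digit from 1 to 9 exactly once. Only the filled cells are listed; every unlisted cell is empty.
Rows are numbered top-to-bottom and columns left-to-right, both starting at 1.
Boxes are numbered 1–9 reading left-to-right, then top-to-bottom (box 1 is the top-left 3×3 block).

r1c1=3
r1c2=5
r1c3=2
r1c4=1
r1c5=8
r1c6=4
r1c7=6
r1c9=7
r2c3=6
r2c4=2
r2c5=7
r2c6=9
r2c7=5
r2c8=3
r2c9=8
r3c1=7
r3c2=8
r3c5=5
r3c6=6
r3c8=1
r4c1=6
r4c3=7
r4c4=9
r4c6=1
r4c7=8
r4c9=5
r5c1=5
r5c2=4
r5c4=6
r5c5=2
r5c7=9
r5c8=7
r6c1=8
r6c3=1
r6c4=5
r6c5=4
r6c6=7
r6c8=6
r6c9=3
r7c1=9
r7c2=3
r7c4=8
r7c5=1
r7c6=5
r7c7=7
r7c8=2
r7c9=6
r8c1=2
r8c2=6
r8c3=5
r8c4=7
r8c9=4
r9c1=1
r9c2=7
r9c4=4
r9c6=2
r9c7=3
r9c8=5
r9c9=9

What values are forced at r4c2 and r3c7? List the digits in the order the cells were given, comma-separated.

For r4c2:
  Row 4 already contains {1, 5, 6, 7, 8, 9}.
  Column 2 already contains {3, 4, 5, 6, 7, 8}.
  Its 3×3 block (box 4) already contains {1, 4, 5, 6, 7, 8}.
  The only value from 1–9 not eliminated is 2, so r4c2 = 2.
For r3c7:
  Consider where 4 can go in column 7.
  r6c7 is out (row 6 already has a 4).
  r8c7 is out (row 8 already has a 4).
  So the only cell in column 7 that can hold 4 is r3c7.
  So r3c7 = 4.

2,4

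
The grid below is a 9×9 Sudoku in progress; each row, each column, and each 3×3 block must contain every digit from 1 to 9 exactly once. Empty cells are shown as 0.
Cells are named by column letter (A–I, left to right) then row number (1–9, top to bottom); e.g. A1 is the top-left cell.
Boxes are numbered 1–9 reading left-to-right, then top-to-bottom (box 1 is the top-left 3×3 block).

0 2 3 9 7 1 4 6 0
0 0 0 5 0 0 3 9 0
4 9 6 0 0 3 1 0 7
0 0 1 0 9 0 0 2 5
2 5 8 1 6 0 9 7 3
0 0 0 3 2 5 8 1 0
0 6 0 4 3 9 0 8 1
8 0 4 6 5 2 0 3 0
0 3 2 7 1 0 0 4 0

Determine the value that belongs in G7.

Cell G7 itself could take any of {2, 5, 7} by direct elimination.
Consider where 2 can go in box 9.
G8 is out (row 8 already has a 2).
I8 is out (row 8 already has a 2).
G9 is out (row 9 already has a 2).
I9 is out (row 9 already has a 2).
So the only cell in box 9 that can hold 2 is G7.
Therefore G7 = 2.

2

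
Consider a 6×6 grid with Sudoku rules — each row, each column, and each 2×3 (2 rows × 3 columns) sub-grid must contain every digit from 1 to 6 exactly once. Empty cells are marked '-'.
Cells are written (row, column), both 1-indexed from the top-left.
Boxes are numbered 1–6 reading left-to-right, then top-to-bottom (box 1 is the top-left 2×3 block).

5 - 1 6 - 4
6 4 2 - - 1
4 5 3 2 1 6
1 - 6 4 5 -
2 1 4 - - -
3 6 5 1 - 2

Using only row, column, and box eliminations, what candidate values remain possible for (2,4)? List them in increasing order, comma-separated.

3,5

Row 2 already contains {1, 2, 4, 6}.
Column 4 already contains {1, 2, 4, 6}.
Its 2×3 block (box 2) already contains {1, 4, 6}.
Removing those from 1–6 leaves {3, 5} as the candidates for (2,4).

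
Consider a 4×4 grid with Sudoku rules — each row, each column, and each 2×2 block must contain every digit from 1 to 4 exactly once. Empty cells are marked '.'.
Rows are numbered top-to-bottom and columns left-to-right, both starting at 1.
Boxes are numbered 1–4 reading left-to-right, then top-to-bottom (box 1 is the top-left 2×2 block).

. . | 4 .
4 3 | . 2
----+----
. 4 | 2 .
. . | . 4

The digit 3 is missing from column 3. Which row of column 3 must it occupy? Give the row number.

Consider where 3 can go in column 3.
R2C3 is out (row 2 already has a 3).
So the only cell in column 3 that can hold 3 is R4C3.
That is row 4.

4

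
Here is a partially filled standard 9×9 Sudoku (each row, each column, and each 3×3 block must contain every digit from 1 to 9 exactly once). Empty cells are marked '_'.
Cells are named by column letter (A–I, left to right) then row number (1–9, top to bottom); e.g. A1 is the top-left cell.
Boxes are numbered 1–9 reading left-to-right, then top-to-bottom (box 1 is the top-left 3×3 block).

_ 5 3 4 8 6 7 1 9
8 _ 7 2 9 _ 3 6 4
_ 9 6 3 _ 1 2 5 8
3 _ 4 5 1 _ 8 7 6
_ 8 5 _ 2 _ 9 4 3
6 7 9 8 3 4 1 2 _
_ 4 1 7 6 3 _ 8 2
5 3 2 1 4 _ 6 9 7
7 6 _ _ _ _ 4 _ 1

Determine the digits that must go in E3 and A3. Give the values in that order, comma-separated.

For E3:
  Row 3 already contains {1, 2, 3, 5, 6, 8, 9}.
  Column E already contains {1, 2, 3, 4, 6, 8, 9}.
  Its 3×3 block (box 2) already contains {1, 2, 3, 4, 6, 8, 9}.
  The only value from 1–9 not eliminated is 7, so E3 = 7.
For A3:
  Row 3 already contains {1, 2, 3, 5, 6, 8, 9}.
  Column A already contains {3, 5, 6, 7, 8}.
  Its 3×3 block (box 1) already contains {3, 5, 6, 7, 8, 9}.
  The only value from 1–9 not eliminated is 4, so A3 = 4.

7,4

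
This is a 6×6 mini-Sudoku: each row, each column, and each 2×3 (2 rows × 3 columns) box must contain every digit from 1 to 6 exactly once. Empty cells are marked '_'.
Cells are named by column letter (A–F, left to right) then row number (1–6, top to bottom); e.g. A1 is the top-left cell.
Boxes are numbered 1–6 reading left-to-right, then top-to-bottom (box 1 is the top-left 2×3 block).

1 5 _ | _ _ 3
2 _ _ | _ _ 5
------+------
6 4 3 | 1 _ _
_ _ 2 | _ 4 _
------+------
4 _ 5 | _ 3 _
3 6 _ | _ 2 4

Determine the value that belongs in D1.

2

Cell D1 itself could take any of {2, 4, 6} by direct elimination.
Consider where 2 can go in row 1.
C1 is out (column C already has a 2).
E1 is out (column E already has a 2).
So the only cell in row 1 that can hold 2 is D1.
Therefore D1 = 2.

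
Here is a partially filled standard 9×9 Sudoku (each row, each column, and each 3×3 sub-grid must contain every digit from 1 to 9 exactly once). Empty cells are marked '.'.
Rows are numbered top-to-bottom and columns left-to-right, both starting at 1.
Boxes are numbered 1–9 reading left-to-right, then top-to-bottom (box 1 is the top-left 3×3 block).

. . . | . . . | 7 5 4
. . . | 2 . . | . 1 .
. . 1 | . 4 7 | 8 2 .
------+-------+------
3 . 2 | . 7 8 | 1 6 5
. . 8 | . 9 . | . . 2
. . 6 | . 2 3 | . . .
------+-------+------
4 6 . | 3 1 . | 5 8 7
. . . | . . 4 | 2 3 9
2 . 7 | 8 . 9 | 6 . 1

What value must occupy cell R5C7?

3

Cell R5C7 itself could take any of {3, 4} by direct elimination.
Consider where 3 can go in row 5.
R5C1 is out (column 1 already has a 3).
R5C2 is out (box 4 already has a 3).
R5C4 is out (column 4 already has a 3).
R5C6 is out (column 6 already has a 3).
R5C8 is out (column 8 already has a 3).
So the only cell in row 5 that can hold 3 is R5C7.
Therefore R5C7 = 3.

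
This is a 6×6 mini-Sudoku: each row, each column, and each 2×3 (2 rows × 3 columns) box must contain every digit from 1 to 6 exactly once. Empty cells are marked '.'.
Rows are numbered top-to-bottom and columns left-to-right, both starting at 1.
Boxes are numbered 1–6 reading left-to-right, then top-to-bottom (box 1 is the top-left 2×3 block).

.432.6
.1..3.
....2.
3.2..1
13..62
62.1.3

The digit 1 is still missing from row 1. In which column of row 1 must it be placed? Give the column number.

5

Consider where 1 can go in row 1.
r1c1 is out (column 1 already has a 1).
So the only cell in row 1 that can hold 1 is r1c5.
That is column 5.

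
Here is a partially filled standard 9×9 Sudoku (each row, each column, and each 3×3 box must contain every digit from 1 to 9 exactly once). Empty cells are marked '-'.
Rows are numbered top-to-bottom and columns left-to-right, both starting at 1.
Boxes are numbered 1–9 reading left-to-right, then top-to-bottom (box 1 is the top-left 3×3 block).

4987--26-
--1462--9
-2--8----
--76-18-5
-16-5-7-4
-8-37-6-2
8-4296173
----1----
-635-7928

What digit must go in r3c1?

6

Cell r3c1 itself could take any of {3, 5, 6, 7} by direct elimination.
Consider where 6 can go in column 1.
r2c1 is out (row 2 already has a 6). r4c1 is out (row 4 already has a 6). r5c1 is out (row 5 already has a 6). r6c1 is out (row 6 already has a 6). The remaining empty cells in column 1 are similarly blocked.
So the only cell in column 1 that can hold 6 is r3c1.
Therefore r3c1 = 6.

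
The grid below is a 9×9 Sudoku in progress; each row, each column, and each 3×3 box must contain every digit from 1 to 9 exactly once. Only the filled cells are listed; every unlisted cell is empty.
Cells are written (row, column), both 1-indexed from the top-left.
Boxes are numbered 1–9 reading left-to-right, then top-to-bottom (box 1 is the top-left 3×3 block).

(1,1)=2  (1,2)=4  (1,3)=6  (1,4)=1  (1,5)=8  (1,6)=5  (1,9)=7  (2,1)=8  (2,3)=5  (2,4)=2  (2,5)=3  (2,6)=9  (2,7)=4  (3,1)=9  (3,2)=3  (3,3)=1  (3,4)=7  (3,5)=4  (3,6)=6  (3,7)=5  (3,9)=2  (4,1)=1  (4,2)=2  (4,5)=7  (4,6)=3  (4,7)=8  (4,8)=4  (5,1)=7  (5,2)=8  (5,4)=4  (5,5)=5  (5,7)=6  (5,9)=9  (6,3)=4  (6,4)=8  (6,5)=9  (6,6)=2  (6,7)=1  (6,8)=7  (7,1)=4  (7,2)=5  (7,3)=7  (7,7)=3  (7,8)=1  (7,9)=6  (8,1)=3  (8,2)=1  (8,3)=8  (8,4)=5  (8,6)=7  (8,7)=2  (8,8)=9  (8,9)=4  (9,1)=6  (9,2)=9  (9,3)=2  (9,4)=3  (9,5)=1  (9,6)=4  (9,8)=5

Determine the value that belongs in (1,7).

9

Row 1 already contains {1, 2, 4, 5, 6, 7, 8}.
Column 7 already contains {1, 2, 3, 4, 5, 6, 8}.
Its 3×3 block (box 3) already contains {2, 4, 5, 7}.
The only value from 1–9 not eliminated is 9, so (1,7) = 9.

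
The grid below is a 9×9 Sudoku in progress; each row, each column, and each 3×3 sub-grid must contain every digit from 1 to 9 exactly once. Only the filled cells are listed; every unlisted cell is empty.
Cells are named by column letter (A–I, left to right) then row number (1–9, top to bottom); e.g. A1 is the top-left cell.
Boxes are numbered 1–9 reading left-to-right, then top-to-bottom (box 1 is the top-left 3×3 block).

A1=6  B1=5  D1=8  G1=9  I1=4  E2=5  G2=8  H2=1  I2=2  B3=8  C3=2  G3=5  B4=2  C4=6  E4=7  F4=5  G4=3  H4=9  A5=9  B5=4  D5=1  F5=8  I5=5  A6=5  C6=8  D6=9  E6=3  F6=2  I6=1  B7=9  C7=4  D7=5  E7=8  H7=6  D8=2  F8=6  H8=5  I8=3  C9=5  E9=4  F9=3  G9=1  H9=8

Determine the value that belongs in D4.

Row 4 already contains {2, 3, 5, 6, 7, 9}.
Column D already contains {1, 2, 5, 8, 9}.
Its 3×3 block (box 5) already contains {1, 2, 3, 5, 7, 8, 9}.
The only value from 1–9 not eliminated is 4, so D4 = 4.

4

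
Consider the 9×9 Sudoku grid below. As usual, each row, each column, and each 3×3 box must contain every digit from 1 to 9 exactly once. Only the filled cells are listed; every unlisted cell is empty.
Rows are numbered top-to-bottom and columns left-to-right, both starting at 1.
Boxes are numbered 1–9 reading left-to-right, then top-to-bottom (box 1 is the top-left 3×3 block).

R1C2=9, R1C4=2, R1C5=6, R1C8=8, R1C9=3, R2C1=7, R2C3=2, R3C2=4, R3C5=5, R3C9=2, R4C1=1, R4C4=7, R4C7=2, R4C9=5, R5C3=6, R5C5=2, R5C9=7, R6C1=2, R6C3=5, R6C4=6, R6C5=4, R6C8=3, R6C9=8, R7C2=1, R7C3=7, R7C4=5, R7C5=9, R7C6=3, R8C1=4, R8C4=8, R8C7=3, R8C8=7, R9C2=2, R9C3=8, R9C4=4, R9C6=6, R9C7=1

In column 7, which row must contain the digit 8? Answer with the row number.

Consider where 8 can go in column 7.
R1C7 is out (row 1 already has a 8).
R2C7 is out (box 3 already has a 8).
R3C7 is out (box 3 already has a 8).
R5C7 is out (box 6 already has a 8).
R6C7 is out (row 6 already has a 8).
So the only cell in column 7 that can hold 8 is R7C7.
That is row 7.

7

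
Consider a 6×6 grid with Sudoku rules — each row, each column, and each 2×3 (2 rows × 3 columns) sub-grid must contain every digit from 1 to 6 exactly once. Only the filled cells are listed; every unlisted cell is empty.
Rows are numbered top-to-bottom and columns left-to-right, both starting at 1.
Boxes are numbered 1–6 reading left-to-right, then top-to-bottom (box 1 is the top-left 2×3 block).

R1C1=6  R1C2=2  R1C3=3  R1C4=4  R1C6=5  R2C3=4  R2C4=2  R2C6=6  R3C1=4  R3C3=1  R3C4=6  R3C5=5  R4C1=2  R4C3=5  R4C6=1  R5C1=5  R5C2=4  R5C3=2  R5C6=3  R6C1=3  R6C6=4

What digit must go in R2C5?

3

Cell R2C5 itself could take any of {1, 3} by direct elimination.
Consider where 3 can go in box 2.
R1C5 is out (row 1 already has a 3).
So the only cell in box 2 that can hold 3 is R2C5.
Therefore R2C5 = 3.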